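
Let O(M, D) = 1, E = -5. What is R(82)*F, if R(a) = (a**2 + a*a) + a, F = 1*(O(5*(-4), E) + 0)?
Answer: 13530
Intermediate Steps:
F = 1 (F = 1*(1 + 0) = 1*1 = 1)
R(a) = a + 2*a**2 (R(a) = (a**2 + a**2) + a = 2*a**2 + a = a + 2*a**2)
R(82)*F = (82*(1 + 2*82))*1 = (82*(1 + 164))*1 = (82*165)*1 = 13530*1 = 13530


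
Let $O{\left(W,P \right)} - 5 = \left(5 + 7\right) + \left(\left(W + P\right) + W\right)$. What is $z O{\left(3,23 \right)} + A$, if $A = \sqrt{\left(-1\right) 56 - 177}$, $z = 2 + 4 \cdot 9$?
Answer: $1748 + i \sqrt{233} \approx 1748.0 + 15.264 i$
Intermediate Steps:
$O{\left(W,P \right)} = 17 + P + 2 W$ ($O{\left(W,P \right)} = 5 + \left(\left(5 + 7\right) + \left(\left(W + P\right) + W\right)\right) = 5 + \left(12 + \left(\left(P + W\right) + W\right)\right) = 5 + \left(12 + \left(P + 2 W\right)\right) = 5 + \left(12 + P + 2 W\right) = 17 + P + 2 W$)
$z = 38$ ($z = 2 + 36 = 38$)
$A = i \sqrt{233}$ ($A = \sqrt{-56 - 177} = \sqrt{-233} = i \sqrt{233} \approx 15.264 i$)
$z O{\left(3,23 \right)} + A = 38 \left(17 + 23 + 2 \cdot 3\right) + i \sqrt{233} = 38 \left(17 + 23 + 6\right) + i \sqrt{233} = 38 \cdot 46 + i \sqrt{233} = 1748 + i \sqrt{233}$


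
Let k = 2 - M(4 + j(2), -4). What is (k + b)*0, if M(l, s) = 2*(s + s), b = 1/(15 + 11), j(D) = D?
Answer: 0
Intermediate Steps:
b = 1/26 ≈ 0.038462
M(l, s) = 4*s (M(l, s) = 2*(2*s) = 4*s)
k = 18 (k = 2 - 4*(-4) = 2 - 1*(-16) = 2 + 16 = 18)
(k + b)*0 = (18 + 1/26)*0 = (469/26)*0 = 0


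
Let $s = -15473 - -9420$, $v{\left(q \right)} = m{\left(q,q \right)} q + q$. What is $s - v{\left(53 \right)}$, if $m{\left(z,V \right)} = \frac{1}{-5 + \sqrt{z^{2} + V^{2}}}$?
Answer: $- \frac{34151123}{5593} - \frac{2809 \sqrt{2}}{5593} \approx -6106.8$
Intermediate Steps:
$m{\left(z,V \right)} = \frac{1}{-5 + \sqrt{V^{2} + z^{2}}}$
$v{\left(q \right)} = q + \frac{q}{-5 + \sqrt{2} \sqrt{q^{2}}}$ ($v{\left(q \right)} = \frac{q}{-5 + \sqrt{q^{2} + q^{2}}} + q = \frac{q}{-5 + \sqrt{2 q^{2}}} + q = \frac{q}{-5 + \sqrt{2} \sqrt{q^{2}}} + q = q + \frac{q}{-5 + \sqrt{2} \sqrt{q^{2}}}$)
$s = -6053$ ($s = -15473 + 9420 = -6053$)
$s - v{\left(53 \right)} = -6053 - 53 \left(1 + \frac{1}{-5 + \sqrt{2} \sqrt{53^{2}}}\right) = -6053 - 53 \left(1 + \frac{1}{-5 + \sqrt{2} \sqrt{2809}}\right) = -6053 - 53 \left(1 + \frac{1}{-5 + \sqrt{2} \cdot 53}\right) = -6053 - 53 \left(1 + \frac{1}{-5 + 53 \sqrt{2}}\right) = -6053 - \left(53 + \frac{53}{-5 + 53 \sqrt{2}}\right) = -6106 - \frac{53}{-5 + 53 \sqrt{2}}$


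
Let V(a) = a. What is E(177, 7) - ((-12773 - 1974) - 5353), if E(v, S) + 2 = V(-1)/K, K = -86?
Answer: 1728429/86 ≈ 20098.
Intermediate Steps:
E(v, S) = -171/86 (E(v, S) = -2 - 1/(-86) = -2 - 1*(-1/86) = -2 + 1/86 = -171/86)
E(177, 7) - ((-12773 - 1974) - 5353) = -171/86 - ((-12773 - 1974) - 5353) = -171/86 - (-14747 - 5353) = -171/86 - 1*(-20100) = -171/86 + 20100 = 1728429/86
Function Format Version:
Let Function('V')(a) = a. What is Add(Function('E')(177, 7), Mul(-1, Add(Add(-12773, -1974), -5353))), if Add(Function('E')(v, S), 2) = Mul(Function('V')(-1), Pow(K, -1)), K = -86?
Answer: Rational(1728429, 86) ≈ 20098.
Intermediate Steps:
Function('E')(v, S) = Rational(-171, 86) (Function('E')(v, S) = Add(-2, Mul(-1, Pow(-86, -1))) = Add(-2, Mul(-1, Rational(-1, 86))) = Add(-2, Rational(1, 86)) = Rational(-171, 86))
Add(Function('E')(177, 7), Mul(-1, Add(Add(-12773, -1974), -5353))) = Add(Rational(-171, 86), Mul(-1, Add(Add(-12773, -1974), -5353))) = Add(Rational(-171, 86), Mul(-1, Add(-14747, -5353))) = Add(Rational(-171, 86), Mul(-1, -20100)) = Add(Rational(-171, 86), 20100) = Rational(1728429, 86)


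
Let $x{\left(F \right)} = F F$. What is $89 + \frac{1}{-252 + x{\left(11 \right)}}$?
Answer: $\frac{11658}{131} \approx 88.992$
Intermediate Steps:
$x{\left(F \right)} = F^{2}$
$89 + \frac{1}{-252 + x{\left(11 \right)}} = 89 + \frac{1}{-252 + 11^{2}} = 89 + \frac{1}{-252 + 121} = 89 + \frac{1}{-131} = 89 - \frac{1}{131} = \frac{11658}{131}$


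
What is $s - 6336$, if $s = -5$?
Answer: $-6341$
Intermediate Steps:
$s - 6336 = -5 - 6336 = -6341$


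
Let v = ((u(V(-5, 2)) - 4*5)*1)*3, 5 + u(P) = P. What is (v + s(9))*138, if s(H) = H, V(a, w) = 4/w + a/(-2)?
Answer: -7245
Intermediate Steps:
V(a, w) = 4/w - a/2 (V(a, w) = 4/w + a*(-½) = 4/w - a/2)
u(P) = -5 + P
v = -123/2 (v = (((-5 + (4/2 - ½*(-5))) - 4*5)*1)*3 = (((-5 + (4*(½) + 5/2)) - 20)*1)*3 = (((-5 + (2 + 5/2)) - 20)*1)*3 = (((-5 + 9/2) - 20)*1)*3 = ((-½ - 20)*1)*3 = -41/2*1*3 = -41/2*3 = -123/2 ≈ -61.500)
(v + s(9))*138 = (-123/2 + 9)*138 = -105/2*138 = -7245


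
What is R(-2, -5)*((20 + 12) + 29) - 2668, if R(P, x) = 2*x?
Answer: -3278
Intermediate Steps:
R(-2, -5)*((20 + 12) + 29) - 2668 = (2*(-5))*((20 + 12) + 29) - 2668 = -10*(32 + 29) - 2668 = -10*61 - 2668 = -610 - 2668 = -3278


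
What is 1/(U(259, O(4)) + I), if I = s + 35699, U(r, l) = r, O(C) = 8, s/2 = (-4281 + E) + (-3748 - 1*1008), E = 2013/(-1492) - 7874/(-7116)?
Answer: 1327134/23733820331 ≈ 5.5917e-5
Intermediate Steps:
E = -644125/2654268 (E = 2013*(-1/1492) - 7874*(-1/7116) = -2013/1492 + 3937/3558 = -644125/2654268 ≈ -0.24268)
s = -23987264041/1327134 (s = 2*((-4281 - 644125/2654268) + (-3748 - 1*1008)) = 2*(-11363565433/2654268 + (-3748 - 1008)) = 2*(-11363565433/2654268 - 4756) = 2*(-23987264041/2654268) = -23987264041/1327134 ≈ -18075.)
I = 23390092625/1327134 (I = -23987264041/1327134 + 35699 = 23390092625/1327134 ≈ 17625.)
1/(U(259, O(4)) + I) = 1/(259 + 23390092625/1327134) = 1/(23733820331/1327134) = 1327134/23733820331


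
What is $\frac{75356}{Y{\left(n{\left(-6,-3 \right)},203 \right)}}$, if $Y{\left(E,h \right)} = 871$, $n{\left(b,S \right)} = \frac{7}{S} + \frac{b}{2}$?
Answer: $\frac{75356}{871} \approx 86.517$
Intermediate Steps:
$n{\left(b,S \right)} = \frac{b}{2} + \frac{7}{S}$ ($n{\left(b,S \right)} = \frac{7}{S} + b \frac{1}{2} = \frac{7}{S} + \frac{b}{2} = \frac{b}{2} + \frac{7}{S}$)
$\frac{75356}{Y{\left(n{\left(-6,-3 \right)},203 \right)}} = \frac{75356}{871}$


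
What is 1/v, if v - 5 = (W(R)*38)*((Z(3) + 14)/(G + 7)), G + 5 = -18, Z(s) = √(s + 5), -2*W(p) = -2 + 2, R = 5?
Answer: ⅕ ≈ 0.20000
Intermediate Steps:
W(p) = 0 (W(p) = -(-2 + 2)/2 = -½*0 = 0)
Z(s) = √(5 + s)
G = -23 (G = -5 - 18 = -23)
v = 5 (v = 5 + (0*38)*((√(5 + 3) + 14)/(-23 + 7)) = 5 + 0*((√8 + 14)/(-16)) = 5 + 0*((2*√2 + 14)*(-1/16)) = 5 + 0*((14 + 2*√2)*(-1/16)) = 5 + 0*(-7/8 - √2/8) = 5 + 0 = 5)
1/v = 1/5 = ⅕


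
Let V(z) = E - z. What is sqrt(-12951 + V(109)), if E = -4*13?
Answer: 2*I*sqrt(3278) ≈ 114.51*I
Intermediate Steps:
E = -52
V(z) = -52 - z
sqrt(-12951 + V(109)) = sqrt(-12951 + (-52 - 1*109)) = sqrt(-12951 + (-52 - 109)) = sqrt(-12951 - 161) = sqrt(-13112) = 2*I*sqrt(3278)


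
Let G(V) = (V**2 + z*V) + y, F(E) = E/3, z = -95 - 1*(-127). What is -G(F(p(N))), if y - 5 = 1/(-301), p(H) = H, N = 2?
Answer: -72532/2709 ≈ -26.774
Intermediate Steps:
y = 1504/301 (y = 5 + 1/(-301) = 5 - 1/301 = 1504/301 ≈ 4.9967)
z = 32 (z = -95 + 127 = 32)
F(E) = E/3 (F(E) = E*(1/3) = E/3)
G(V) = 1504/301 + V**2 + 32*V (G(V) = (V**2 + 32*V) + 1504/301 = 1504/301 + V**2 + 32*V)
-G(F(p(N))) = -(1504/301 + ((1/3)*2)**2 + 32*((1/3)*2)) = -(1504/301 + (2/3)**2 + 32*(2/3)) = -(1504/301 + 4/9 + 64/3) = -1*72532/2709 = -72532/2709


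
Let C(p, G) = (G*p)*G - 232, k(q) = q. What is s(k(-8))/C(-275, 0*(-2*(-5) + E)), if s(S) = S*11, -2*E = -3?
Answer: 11/29 ≈ 0.37931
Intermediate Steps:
E = 3/2 (E = -½*(-3) = 3/2 ≈ 1.5000)
s(S) = 11*S
C(p, G) = -232 + p*G² (C(p, G) = p*G² - 232 = -232 + p*G²)
s(k(-8))/C(-275, 0*(-2*(-5) + E)) = (11*(-8))/(-232 - 275*(0*(-2*(-5) + 3/2))²) = -88/(-232 - 275*(0*(10 + 3/2))²) = -88/(-232 - 275*(0*(23/2))²) = -88/(-232 - 275*0²) = -88/(-232 - 275*0) = -88/(-232 + 0) = -88/(-232) = -88*(-1/232) = 11/29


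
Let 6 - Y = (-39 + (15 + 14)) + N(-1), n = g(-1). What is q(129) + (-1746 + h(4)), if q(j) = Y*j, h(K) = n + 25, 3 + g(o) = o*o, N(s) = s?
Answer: 470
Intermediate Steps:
g(o) = -3 + o² (g(o) = -3 + o*o = -3 + o²)
n = -2 (n = -3 + (-1)² = -3 + 1 = -2)
Y = 17 (Y = 6 - ((-39 + (15 + 14)) - 1) = 6 - ((-39 + 29) - 1) = 6 - (-10 - 1) = 6 - 1*(-11) = 6 + 11 = 17)
h(K) = 23 (h(K) = -2 + 25 = 23)
q(j) = 17*j
q(129) + (-1746 + h(4)) = 17*129 + (-1746 + 23) = 2193 - 1723 = 470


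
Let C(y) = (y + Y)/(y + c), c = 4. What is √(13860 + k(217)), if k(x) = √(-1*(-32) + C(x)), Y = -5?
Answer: √(676936260 + 442*√402441)/221 ≈ 117.75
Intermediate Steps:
C(y) = (-5 + y)/(4 + y) (C(y) = (y - 5)/(y + 4) = (-5 + y)/(4 + y))
k(x) = √(32 + (-5 + x)/(4 + x)) (k(x) = √(-1*(-32) + (-5 + x)/(4 + x)) = √(32 + (-5 + x)/(4 + x)))
√(13860 + k(217)) = √(13860 + √3*√((41 + 11*217)/(4 + 217))) = √(13860 + √3*√((41 + 2387)/221)) = √(13860 + √3*√((1/221)*2428)) = √(13860 + √3*√(2428/221)) = √(13860 + √3*(2*√134147/221)) = √(13860 + 2*√402441/221)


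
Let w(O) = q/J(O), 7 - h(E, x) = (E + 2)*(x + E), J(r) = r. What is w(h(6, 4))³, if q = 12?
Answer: -1728/389017 ≈ -0.0044420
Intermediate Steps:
h(E, x) = 7 - (2 + E)*(E + x) (h(E, x) = 7 - (E + 2)*(x + E) = 7 - (2 + E)*(E + x))
w(O) = 12/O
w(h(6, 4))³ = (12/(7 - 1*6² - 2*6 - 2*4 - 1*6*4))³ = (12/(7 - 1*36 - 12 - 8 - 24))³ = (12/(7 - 36 - 12 - 8 - 24))³ = (12/(-73))³ = (12*(-1/73))³ = (-12/73)³ = -1728/389017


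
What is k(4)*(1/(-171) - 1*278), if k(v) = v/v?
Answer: -47539/171 ≈ -278.01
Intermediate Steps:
k(v) = 1
k(4)*(1/(-171) - 1*278) = 1*(1/(-171) - 1*278) = 1*(-1/171 - 278) = 1*(-47539/171) = -47539/171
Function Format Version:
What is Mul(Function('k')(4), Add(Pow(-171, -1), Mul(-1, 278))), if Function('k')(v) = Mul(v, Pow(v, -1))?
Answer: Rational(-47539, 171) ≈ -278.01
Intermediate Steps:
Function('k')(v) = 1
Mul(Function('k')(4), Add(Pow(-171, -1), Mul(-1, 278))) = Mul(1, Add(Pow(-171, -1), Mul(-1, 278))) = Mul(1, Add(Rational(-1, 171), -278)) = Mul(1, Rational(-47539, 171)) = Rational(-47539, 171)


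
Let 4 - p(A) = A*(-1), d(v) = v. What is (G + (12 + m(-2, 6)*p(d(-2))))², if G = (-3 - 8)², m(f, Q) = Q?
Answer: 21025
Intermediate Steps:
G = 121 (G = (-11)² = 121)
p(A) = 4 + A (p(A) = 4 - A*(-1) = 4 - (-1)*A = 4 + A)
(G + (12 + m(-2, 6)*p(d(-2))))² = (121 + (12 + 6*(4 - 2)))² = (121 + (12 + 6*2))² = (121 + (12 + 12))² = (121 + 24)² = 145² = 21025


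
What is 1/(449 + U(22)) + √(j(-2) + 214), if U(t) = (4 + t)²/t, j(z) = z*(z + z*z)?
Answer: 11/5277 + √210 ≈ 14.493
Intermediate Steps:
j(z) = z*(z + z²)
U(t) = (4 + t)²/t
1/(449 + U(22)) + √(j(-2) + 214) = 1/(449 + (4 + 22)²/22) + √((-2)²*(1 - 2) + 214) = 1/(449 + (1/22)*26²) + √(4*(-1) + 214) = 1/(449 + (1/22)*676) + √(-4 + 214) = 1/(449 + 338/11) + √210 = 1/(5277/11) + √210 = 11/5277 + √210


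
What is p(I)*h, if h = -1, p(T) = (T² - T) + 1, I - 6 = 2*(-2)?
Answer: -3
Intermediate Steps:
I = 2 (I = 6 + 2*(-2) = 6 - 4 = 2)
p(T) = 1 + T² - T
p(I)*h = (1 + 2² - 1*2)*(-1) = (1 + 4 - 2)*(-1) = 3*(-1) = -3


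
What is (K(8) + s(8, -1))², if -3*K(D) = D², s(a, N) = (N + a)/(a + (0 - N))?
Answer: 34225/81 ≈ 422.53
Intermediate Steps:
s(a, N) = (N + a)/(a - N)
K(D) = -D²/3
(K(8) + s(8, -1))² = (-⅓*8² + (-1 + 8)/(8 - 1*(-1)))² = (-⅓*64 + 7/(8 + 1))² = (-64/3 + 7/9)² = (-185/9)² = 34225/81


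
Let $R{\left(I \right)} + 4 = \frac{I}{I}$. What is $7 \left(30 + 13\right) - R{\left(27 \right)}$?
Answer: $304$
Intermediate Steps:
$R{\left(I \right)} = -3$ ($R{\left(I \right)} = -4 + \frac{I}{I} = -4 + 1 = -3$)
$7 \left(30 + 13\right) - R{\left(27 \right)} = 7 \left(30 + 13\right) - -3 = 7 \cdot 43 + 3 = 301 + 3 = 304$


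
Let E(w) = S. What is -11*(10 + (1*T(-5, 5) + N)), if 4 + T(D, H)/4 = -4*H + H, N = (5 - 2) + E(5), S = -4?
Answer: 737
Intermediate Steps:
E(w) = -4
N = -1 (N = (5 - 2) - 4 = 3 - 4 = -1)
T(D, H) = -16 - 12*H (T(D, H) = -16 + 4*(-4*H + H) = -16 + 4*(-3*H) = -16 - 12*H)
-11*(10 + (1*T(-5, 5) + N)) = -11*(10 + (1*(-16 - 12*5) - 1)) = -11*(10 + (1*(-16 - 60) - 1)) = -11*(10 + (1*(-76) - 1)) = -11*(10 + (-76 - 1)) = -11*(10 - 77) = -11*(-67) = 737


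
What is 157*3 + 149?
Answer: 620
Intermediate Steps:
157*3 + 149 = 471 + 149 = 620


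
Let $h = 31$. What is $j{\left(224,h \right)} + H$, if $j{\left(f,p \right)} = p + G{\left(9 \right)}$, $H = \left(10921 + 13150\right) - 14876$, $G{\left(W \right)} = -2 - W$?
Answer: $9215$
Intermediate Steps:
$H = 9195$ ($H = 24071 - 14876 = 9195$)
$j{\left(f,p \right)} = -11 + p$ ($j{\left(f,p \right)} = p - 11 = -11 + p$)
$j{\left(224,h \right)} + H = \left(-11 + 31\right) + 9195 = 20 + 9195 = 9215$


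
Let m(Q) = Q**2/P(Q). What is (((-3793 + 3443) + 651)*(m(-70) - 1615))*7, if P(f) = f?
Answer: -3550295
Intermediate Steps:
m(Q) = Q (m(Q) = Q**2/Q = Q)
(((-3793 + 3443) + 651)*(m(-70) - 1615))*7 = (((-3793 + 3443) + 651)*(-70 - 1615))*7 = ((-350 + 651)*(-1685))*7 = (301*(-1685))*7 = -507185*7 = -3550295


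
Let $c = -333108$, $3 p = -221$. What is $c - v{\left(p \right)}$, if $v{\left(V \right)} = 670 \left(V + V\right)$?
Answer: $- \frac{703184}{3} \approx -2.3439 \cdot 10^{5}$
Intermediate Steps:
$p = - \frac{221}{3}$ ($p = \frac{1}{3} \left(-221\right) = - \frac{221}{3} \approx -73.667$)
$v{\left(V \right)} = 1340 V$ ($v{\left(V \right)} = 670 \cdot 2 V = 1340 V$)
$c - v{\left(p \right)} = -333108 - 1340 \left(- \frac{221}{3}\right) = -333108 - - \frac{296140}{3} = -333108 + \frac{296140}{3} = - \frac{703184}{3}$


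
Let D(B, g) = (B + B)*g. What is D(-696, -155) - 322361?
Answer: -106601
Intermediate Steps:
D(B, g) = 2*B*g (D(B, g) = (2*B)*g = 2*B*g)
D(-696, -155) - 322361 = 2*(-696)*(-155) - 322361 = 215760 - 322361 = -106601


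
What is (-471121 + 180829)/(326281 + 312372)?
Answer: -290292/638653 ≈ -0.45454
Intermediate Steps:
(-471121 + 180829)/(326281 + 312372) = -290292/638653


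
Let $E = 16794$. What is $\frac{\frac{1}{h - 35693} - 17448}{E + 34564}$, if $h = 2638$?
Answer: $- \frac{576743641}{1697638690} \approx -0.33973$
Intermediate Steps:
$\frac{\frac{1}{h - 35693} - 17448}{E + 34564} = \frac{\frac{1}{2638 - 35693} - 17448}{16794 + 34564} = \frac{\frac{1}{-33055} - 17448}{51358} = \left(- \frac{1}{33055} - 17448\right) \frac{1}{51358} = \left(- \frac{576743641}{33055}\right) \frac{1}{51358} = - \frac{576743641}{1697638690}$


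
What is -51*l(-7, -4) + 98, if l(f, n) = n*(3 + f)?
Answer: -718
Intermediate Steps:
-51*l(-7, -4) + 98 = -(-204)*(3 - 7) + 98 = -(-204)*(-4) + 98 = -51*16 + 98 = -816 + 98 = -718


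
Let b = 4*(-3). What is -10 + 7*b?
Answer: -94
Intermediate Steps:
b = -12
-10 + 7*b = -10 + 7*(-12) = -10 - 84 = -94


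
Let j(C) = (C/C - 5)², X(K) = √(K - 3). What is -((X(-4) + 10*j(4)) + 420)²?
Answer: -(580 + I*√7)² ≈ -3.3639e+5 - 3069.1*I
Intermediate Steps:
X(K) = √(-3 + K)
j(C) = 16 (j(C) = (1 - 5)² = (-4)² = 16)
-((X(-4) + 10*j(4)) + 420)² = -((√(-3 - 4) + 10*16) + 420)² = -((√(-7) + 160) + 420)² = -((I*√7 + 160) + 420)² = -((160 + I*√7) + 420)² = -(580 + I*√7)²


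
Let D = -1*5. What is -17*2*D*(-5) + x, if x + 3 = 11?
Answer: -842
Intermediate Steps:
x = 8 (x = -3 + 11 = 8)
D = -5
-17*2*D*(-5) + x = -17*2*(-5)*(-5) + 8 = -(-170)*(-5) + 8 = -17*50 + 8 = -850 + 8 = -842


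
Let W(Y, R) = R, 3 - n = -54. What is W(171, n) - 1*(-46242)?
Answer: 46299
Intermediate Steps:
n = 57 (n = 3 - 1*(-54) = 3 + 54 = 57)
W(171, n) - 1*(-46242) = 57 - 1*(-46242) = 57 + 46242 = 46299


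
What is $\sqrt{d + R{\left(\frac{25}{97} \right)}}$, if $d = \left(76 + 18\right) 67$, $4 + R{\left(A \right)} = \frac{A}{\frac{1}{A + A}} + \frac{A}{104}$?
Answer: $\frac{\sqrt{160134988234}}{5044} \approx 79.336$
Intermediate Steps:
$R{\left(A \right)} = -4 + 2 A^{2} + \frac{A}{104}$ ($R{\left(A \right)} = -4 + \left(\frac{A}{\frac{1}{A + A}} + \frac{A}{104}\right) = -4 + \left(\frac{A}{\frac{1}{2 A}} + A \frac{1}{104}\right) = -4 + \left(\frac{A}{\frac{1}{2} \frac{1}{A}} + \frac{A}{104}\right) = -4 + \left(A 2 A + \frac{A}{104}\right) = -4 + \left(2 A^{2} + \frac{A}{104}\right) = -4 + 2 A^{2} + \frac{A}{104}$)
$d = 6298$ ($d = 94 \cdot 67 = 6298$)
$\sqrt{d + R{\left(\frac{25}{97} \right)}} = \sqrt{6298 + \left(-4 + 2 \left(\frac{25}{97}\right)^{2} + \frac{25 \cdot \frac{1}{97}}{104}\right)} = \sqrt{6298 + \left(-4 + 2 \left(25 \cdot \frac{1}{97}\right)^{2} + \frac{25 \cdot \frac{1}{97}}{104}\right)} = \sqrt{6298 + \left(-4 + 2 \left(\frac{25}{97}\right)^{2} + \frac{1}{104} \cdot \frac{25}{97}\right)} = \sqrt{6298 + \left(-4 + 2 \cdot \frac{625}{9409} + \frac{25}{10088}\right)} = \sqrt{6298 + \left(-4 + \frac{1250}{9409} + \frac{25}{10088}\right)} = \sqrt{6298 - \frac{3781719}{978536}} = \sqrt{\frac{6159038009}{978536}} = \frac{\sqrt{160134988234}}{5044}$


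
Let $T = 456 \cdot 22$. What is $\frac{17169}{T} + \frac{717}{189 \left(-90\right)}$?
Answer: $\frac{15825097}{9480240} \approx 1.6693$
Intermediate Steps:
$T = 10032$
$\frac{17169}{T} + \frac{717}{189 \left(-90\right)} = \frac{17169}{10032} + \frac{717}{189 \left(-90\right)} = 17169 \cdot \frac{1}{10032} + \frac{717}{-17010} = \frac{5723}{3344} + 717 \left(- \frac{1}{17010}\right) = \frac{5723}{3344} - \frac{239}{5670} = \frac{15825097}{9480240}$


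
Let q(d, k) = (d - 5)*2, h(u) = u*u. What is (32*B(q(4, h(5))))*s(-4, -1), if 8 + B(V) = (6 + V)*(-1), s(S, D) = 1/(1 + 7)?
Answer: -48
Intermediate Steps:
h(u) = u**2
q(d, k) = -10 + 2*d (q(d, k) = (-5 + d)*2 = -10 + 2*d)
s(S, D) = 1/8
B(V) = -14 - V (B(V) = -8 + (6 + V)*(-1) = -8 + (-6 - V) = -14 - V)
(32*B(q(4, h(5))))*s(-4, -1) = (32*(-14 - (-10 + 2*4)))*(1/8) = (32*(-14 - (-10 + 8)))*(1/8) = (32*(-14 - 1*(-2)))*(1/8) = (32*(-14 + 2))*(1/8) = (32*(-12))*(1/8) = -384*1/8 = -48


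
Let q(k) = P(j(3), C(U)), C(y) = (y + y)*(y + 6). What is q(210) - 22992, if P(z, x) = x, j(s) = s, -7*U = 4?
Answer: -1126912/49 ≈ -22998.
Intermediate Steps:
U = -4/7 (U = -1/7*4 = -4/7 ≈ -0.57143)
C(y) = 2*y*(6 + y) (C(y) = (2*y)*(6 + y) = 2*y*(6 + y))
q(k) = -304/49 (q(k) = 2*(-4/7)*(6 - 4/7) = 2*(-4/7)*(38/7) = -304/49)
q(210) - 22992 = -304/49 - 22992 = -1126912/49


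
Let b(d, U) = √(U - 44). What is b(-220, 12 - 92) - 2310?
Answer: -2310 + 2*I*√31 ≈ -2310.0 + 11.136*I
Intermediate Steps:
b(d, U) = √(-44 + U)
b(-220, 12 - 92) - 2310 = √(-44 + (12 - 92)) - 2310 = √(-44 - 80) - 2310 = √(-124) - 2310 = 2*I*√31 - 2310 = -2310 + 2*I*√31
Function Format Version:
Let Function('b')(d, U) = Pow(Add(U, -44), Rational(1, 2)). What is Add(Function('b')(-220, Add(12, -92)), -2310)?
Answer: Add(-2310, Mul(2, I, Pow(31, Rational(1, 2)))) ≈ Add(-2310.0, Mul(11.136, I))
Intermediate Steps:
Function('b')(d, U) = Pow(Add(-44, U), Rational(1, 2))
Add(Function('b')(-220, Add(12, -92)), -2310) = Add(Pow(Add(-44, Add(12, -92)), Rational(1, 2)), -2310) = Add(Pow(Add(-44, -80), Rational(1, 2)), -2310) = Add(Pow(-124, Rational(1, 2)), -2310) = Add(Mul(2, I, Pow(31, Rational(1, 2))), -2310) = Add(-2310, Mul(2, I, Pow(31, Rational(1, 2))))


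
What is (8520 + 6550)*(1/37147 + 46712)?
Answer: 2377238611050/3377 ≈ 7.0395e+8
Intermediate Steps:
(8520 + 6550)*(1/37147 + 46712) = 15070*(1/37147 + 46712) = 15070*(1735210665/37147) = 2377238611050/3377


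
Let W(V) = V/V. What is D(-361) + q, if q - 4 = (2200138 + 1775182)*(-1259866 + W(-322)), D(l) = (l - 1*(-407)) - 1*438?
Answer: -5008366532188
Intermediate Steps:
W(V) = 1
D(l) = -31 + l (D(l) = (l + 407) - 438 = (407 + l) - 438 = -31 + l)
q = -5008366531796 (q = 4 + (2200138 + 1775182)*(-1259866 + 1) = 4 + 3975320*(-1259865) = 4 - 5008366531800 = -5008366531796)
D(-361) + q = (-31 - 361) - 5008366531796 = -392 - 5008366531796 = -5008366532188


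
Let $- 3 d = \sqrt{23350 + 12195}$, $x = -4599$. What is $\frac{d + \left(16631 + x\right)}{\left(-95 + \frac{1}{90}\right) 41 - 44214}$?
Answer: $- \frac{1082880}{4329769} + \frac{30 \sqrt{35545}}{4329769} \approx -0.24879$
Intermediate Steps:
$d = - \frac{\sqrt{35545}}{3}$ ($d = - \frac{\sqrt{23350 + 12195}}{3} = - \frac{\sqrt{35545}}{3} \approx -62.845$)
$\frac{d + \left(16631 + x\right)}{\left(-95 + \frac{1}{90}\right) 41 - 44214} = \frac{- \frac{\sqrt{35545}}{3} + \left(16631 - 4599\right)}{\left(-95 + \frac{1}{90}\right) 41 - 44214} = \frac{- \frac{\sqrt{35545}}{3} + 12032}{\left(-95 + \frac{1}{90}\right) 41 - 44214} = \frac{12032 - \frac{\sqrt{35545}}{3}}{\left(- \frac{8549}{90}\right) 41 - 44214} = \frac{12032 - \frac{\sqrt{35545}}{3}}{- \frac{350509}{90} - 44214} = \frac{12032 - \frac{\sqrt{35545}}{3}}{- \frac{4329769}{90}} = \left(12032 - \frac{\sqrt{35545}}{3}\right) \left(- \frac{90}{4329769}\right) = - \frac{1082880}{4329769} + \frac{30 \sqrt{35545}}{4329769}$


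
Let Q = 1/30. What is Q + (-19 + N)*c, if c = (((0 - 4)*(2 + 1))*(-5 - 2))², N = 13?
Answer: -1270079/30 ≈ -42336.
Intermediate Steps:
Q = 1/30 ≈ 0.033333
c = 7056 (c = (-4*3*(-7))² = (-12*(-7))² = 84² = 7056)
Q + (-19 + N)*c = 1/30 + (-19 + 13)*7056 = 1/30 - 6*7056 = 1/30 - 42336 = -1270079/30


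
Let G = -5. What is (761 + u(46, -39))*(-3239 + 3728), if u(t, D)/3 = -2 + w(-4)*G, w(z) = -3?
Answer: 391200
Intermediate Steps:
u(t, D) = 39 (u(t, D) = 3*(-2 - 3*(-5)) = 3*(-2 + 15) = 3*13 = 39)
(761 + u(46, -39))*(-3239 + 3728) = (761 + 39)*(-3239 + 3728) = 800*489 = 391200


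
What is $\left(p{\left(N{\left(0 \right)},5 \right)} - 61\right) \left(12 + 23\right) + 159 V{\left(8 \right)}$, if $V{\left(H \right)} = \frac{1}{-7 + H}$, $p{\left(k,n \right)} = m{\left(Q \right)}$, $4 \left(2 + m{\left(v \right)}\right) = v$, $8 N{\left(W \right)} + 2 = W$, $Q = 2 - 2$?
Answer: $-2046$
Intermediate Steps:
$Q = 0$
$N{\left(W \right)} = - \frac{1}{4} + \frac{W}{8}$
$m{\left(v \right)} = -2 + \frac{v}{4}$
$p{\left(k,n \right)} = -2$ ($p{\left(k,n \right)} = -2 + \frac{1}{4} \cdot 0 = -2 + 0 = -2$)
$\left(p{\left(N{\left(0 \right)},5 \right)} - 61\right) \left(12 + 23\right) + 159 V{\left(8 \right)} = \left(-2 - 61\right) \left(12 + 23\right) + \frac{159}{-7 + 8} = \left(-63\right) 35 + \frac{159}{1} = -2205 + 159 \cdot 1 = -2205 + 159 = -2046$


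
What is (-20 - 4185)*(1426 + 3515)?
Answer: -20776905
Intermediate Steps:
(-20 - 4185)*(1426 + 3515) = -4205*4941 = -20776905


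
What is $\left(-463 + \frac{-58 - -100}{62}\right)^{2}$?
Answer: $\frac{205406224}{961} \approx 2.1374 \cdot 10^{5}$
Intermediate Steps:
$\left(-463 + \frac{-58 - -100}{62}\right)^{2} = \left(-463 + \left(-58 + 100\right) \frac{1}{62}\right)^{2} = \left(-463 + 42 \cdot \frac{1}{62}\right)^{2} = \left(-463 + \frac{21}{31}\right)^{2} = \left(- \frac{14332}{31}\right)^{2} = \frac{205406224}{961}$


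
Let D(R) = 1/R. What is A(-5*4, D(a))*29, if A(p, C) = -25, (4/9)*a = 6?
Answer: -725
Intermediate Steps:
a = 27/2 (a = (9/4)*6 = 27/2 ≈ 13.500)
A(-5*4, D(a))*29 = -25*29 = -725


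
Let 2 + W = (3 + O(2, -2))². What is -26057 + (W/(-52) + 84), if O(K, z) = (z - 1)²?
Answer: -675369/26 ≈ -25976.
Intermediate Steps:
O(K, z) = (-1 + z)²
W = 142 (W = -2 + (3 + (-1 - 2)²)² = -2 + (3 + (-3)²)² = -2 + (3 + 9)² = -2 + 12² = -2 + 144 = 142)
-26057 + (W/(-52) + 84) = -26057 + (142/(-52) + 84) = -26057 + (142*(-1/52) + 84) = -26057 + (-71/26 + 84) = -26057 + 2113/26 = -675369/26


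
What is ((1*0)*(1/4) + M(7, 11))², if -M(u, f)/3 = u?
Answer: 441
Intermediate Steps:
M(u, f) = -3*u
((1*0)*(1/4) + M(7, 11))² = ((1*0)*(1/4) - 3*7)² = (0*(1*(¼)) - 21)² = (0*(¼) - 21)² = (0 - 21)² = (-21)² = 441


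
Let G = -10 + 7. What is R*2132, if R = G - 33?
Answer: -76752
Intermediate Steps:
G = -3
R = -36 (R = -3 - 33 = -36)
R*2132 = -36*2132 = -76752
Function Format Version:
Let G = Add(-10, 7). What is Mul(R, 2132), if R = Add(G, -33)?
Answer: -76752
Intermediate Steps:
G = -3
R = -36 (R = Add(-3, -33) = -36)
Mul(R, 2132) = Mul(-36, 2132) = -76752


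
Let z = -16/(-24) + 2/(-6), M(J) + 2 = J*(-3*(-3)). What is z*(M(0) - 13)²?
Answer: 75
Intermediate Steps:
M(J) = -2 + 9*J (M(J) = -2 + J*(-3*(-3)) = -2 + J*9 = -2 + 9*J)
z = ⅓ (z = -16*(-1/24) + 2*(-⅙) = ⅔ - ⅓ = ⅓ ≈ 0.33333)
z*(M(0) - 13)² = ((-2 + 9*0) - 13)²/3 = ((-2 + 0) - 13)²/3 = (-2 - 13)²/3 = (⅓)*(-15)² = (⅓)*225 = 75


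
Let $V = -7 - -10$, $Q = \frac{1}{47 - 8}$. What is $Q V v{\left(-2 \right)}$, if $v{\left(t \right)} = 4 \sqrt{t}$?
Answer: $\frac{4 i \sqrt{2}}{13} \approx 0.43514 i$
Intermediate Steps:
$Q = \frac{1}{39} \approx 0.025641$
$V = 3$ ($V = -7 + 10 = 3$)
$Q V v{\left(-2 \right)} = \frac{1}{39} \cdot 3 \cdot 4 \sqrt{-2} = \frac{4 i \sqrt{2}}{13}$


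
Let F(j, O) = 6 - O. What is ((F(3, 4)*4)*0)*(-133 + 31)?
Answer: 0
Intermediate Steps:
((F(3, 4)*4)*0)*(-133 + 31) = (((6 - 1*4)*4)*0)*(-133 + 31) = (((6 - 4)*4)*0)*(-102) = ((2*4)*0)*(-102) = (8*0)*(-102) = 0*(-102) = 0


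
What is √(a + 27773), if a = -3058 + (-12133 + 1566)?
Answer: 6*√393 ≈ 118.95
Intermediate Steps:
a = -13625 (a = -3058 - 10567 = -13625)
√(a + 27773) = √(-13625 + 27773) = √14148 = 6*√393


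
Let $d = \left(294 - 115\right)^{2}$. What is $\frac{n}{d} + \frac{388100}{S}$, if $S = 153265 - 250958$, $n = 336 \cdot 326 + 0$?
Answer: $- \frac{1734211652}{3130181413} \approx -0.55403$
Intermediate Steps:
$d = 32041$ ($d = 179^{2} = 32041$)
$n = 109536$ ($n = 109536 + 0 = 109536$)
$S = -97693$
$\frac{n}{d} + \frac{388100}{S} = \frac{109536}{32041} + \frac{388100}{-97693} = 109536 \cdot \frac{1}{32041} + 388100 \left(- \frac{1}{97693}\right) = \frac{109536}{32041} - \frac{388100}{97693} = - \frac{1734211652}{3130181413}$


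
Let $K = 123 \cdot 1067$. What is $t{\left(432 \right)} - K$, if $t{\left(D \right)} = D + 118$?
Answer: $-130691$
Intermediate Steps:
$t{\left(D \right)} = 118 + D$
$K = 131241$
$t{\left(432 \right)} - K = \left(118 + 432\right) - 131241 = 550 - 131241 = -130691$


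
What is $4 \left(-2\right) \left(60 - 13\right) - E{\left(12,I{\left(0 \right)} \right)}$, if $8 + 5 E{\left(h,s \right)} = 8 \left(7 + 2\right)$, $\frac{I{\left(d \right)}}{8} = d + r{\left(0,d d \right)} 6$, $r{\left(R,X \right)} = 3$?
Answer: $- \frac{1944}{5} \approx -388.8$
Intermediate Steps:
$I{\left(d \right)} = 144 + 8 d$ ($I{\left(d \right)} = 8 \left(d + 3 \cdot 6\right) = 8 \left(d + 18\right) = 8 \left(18 + d\right) = 144 + 8 d$)
$E{\left(h,s \right)} = \frac{64}{5}$ ($E{\left(h,s \right)} = - \frac{8}{5} + \frac{8 \left(7 + 2\right)}{5} = - \frac{8}{5} + \frac{8 \cdot 9}{5} = - \frac{8}{5} + \frac{1}{5} \cdot 72 = - \frac{8}{5} + \frac{72}{5} = \frac{64}{5}$)
$4 \left(-2\right) \left(60 - 13\right) - E{\left(12,I{\left(0 \right)} \right)} = 4 \left(-2\right) \left(60 - 13\right) - \frac{64}{5} = \left(-8\right) 47 - \frac{64}{5} = -376 - \frac{64}{5} = - \frac{1944}{5}$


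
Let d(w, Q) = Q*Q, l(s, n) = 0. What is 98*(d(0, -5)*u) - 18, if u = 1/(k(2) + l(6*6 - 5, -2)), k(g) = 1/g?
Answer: 4882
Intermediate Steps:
d(w, Q) = Q²
u = 2 (u = 1/(1/2 + 0) = 1/(½ + 0) = 1/(½) = 2)
98*(d(0, -5)*u) - 18 = 98*((-5)²*2) - 18 = 98*(25*2) - 18 = 98*50 - 18 = 4900 - 18 = 4882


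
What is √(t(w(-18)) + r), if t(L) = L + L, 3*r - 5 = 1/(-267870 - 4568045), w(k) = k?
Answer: I*√802921871740030/4835915 ≈ 5.8595*I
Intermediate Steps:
r = 8059858/4835915 (r = 5/3 + 1/(3*(-267870 - 4568045)) = 5/3 + (⅓)/(-4835915) = 5/3 + (⅓)*(-1/4835915) = 5/3 - 1/14507745 = 8059858/4835915 ≈ 1.6667)
t(L) = 2*L
√(t(w(-18)) + r) = √(2*(-18) + 8059858/4835915) = √(-36 + 8059858/4835915) = √(-166033082/4835915) = I*√802921871740030/4835915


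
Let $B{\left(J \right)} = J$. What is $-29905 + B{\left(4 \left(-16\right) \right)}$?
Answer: $-29969$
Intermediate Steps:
$-29905 + B{\left(4 \left(-16\right) \right)} = -29905 + 4 \left(-16\right) = -29905 - 64 = -29969$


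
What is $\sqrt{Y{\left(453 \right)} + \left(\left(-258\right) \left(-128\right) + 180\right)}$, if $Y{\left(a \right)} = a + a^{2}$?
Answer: $\sqrt{238866} \approx 488.74$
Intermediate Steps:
$\sqrt{Y{\left(453 \right)} + \left(\left(-258\right) \left(-128\right) + 180\right)} = \sqrt{453 \left(1 + 453\right) + \left(\left(-258\right) \left(-128\right) + 180\right)} = \sqrt{453 \cdot 454 + \left(33024 + 180\right)} = \sqrt{205662 + 33204} = \sqrt{238866}$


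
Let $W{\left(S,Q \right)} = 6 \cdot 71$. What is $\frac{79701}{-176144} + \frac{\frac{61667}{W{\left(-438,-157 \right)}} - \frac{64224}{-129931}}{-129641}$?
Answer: $- \frac{286663630698854195}{631978947264944112} \approx -0.4536$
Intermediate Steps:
$W{\left(S,Q \right)} = 426$
$\frac{79701}{-176144} + \frac{\frac{61667}{W{\left(-438,-157 \right)}} - \frac{64224}{-129931}}{-129641} = \frac{79701}{-176144} + \frac{\frac{61667}{426} - \frac{64224}{-129931}}{-129641} = 79701 \left(- \frac{1}{176144}\right) + \left(61667 \cdot \frac{1}{426} - - \frac{64224}{129931}\right) \left(- \frac{1}{129641}\right) = - \frac{79701}{176144} + \left(\frac{61667}{426} + \frac{64224}{129931}\right) \left(- \frac{1}{129641}\right) = - \frac{79701}{176144} + \frac{8039814401}{55350606} \left(- \frac{1}{129641}\right) = - \frac{79701}{176144} - \frac{8039814401}{7175707912446} = - \frac{286663630698854195}{631978947264944112}$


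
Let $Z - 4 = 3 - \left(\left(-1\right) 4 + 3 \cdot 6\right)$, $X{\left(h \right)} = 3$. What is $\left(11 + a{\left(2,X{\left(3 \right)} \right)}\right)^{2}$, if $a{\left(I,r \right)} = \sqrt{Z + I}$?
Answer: $\left(11 + i \sqrt{5}\right)^{2} \approx 116.0 + 49.193 i$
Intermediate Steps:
$Z = -7$ ($Z = 4 - \left(-3 - 4 + 18\right) = 4 + \left(3 - \left(-4 + 18\right)\right) = 4 + \left(3 - 14\right) = 4 - 11 = -7$)
$a{\left(I,r \right)} = \sqrt{-7 + I}$
$\left(11 + a{\left(2,X{\left(3 \right)} \right)}\right)^{2} = \left(11 + \sqrt{-7 + 2}\right)^{2} = \left(11 + \sqrt{-5}\right)^{2} = \left(11 + i \sqrt{5}\right)^{2}$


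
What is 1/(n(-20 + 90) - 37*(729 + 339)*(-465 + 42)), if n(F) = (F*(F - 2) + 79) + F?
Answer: 1/16720177 ≈ 5.9808e-8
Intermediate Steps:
n(F) = 79 + F + F*(-2 + F) (n(F) = (F*(-2 + F) + 79) + F = (79 + F*(-2 + F)) + F = 79 + F + F*(-2 + F))
1/(n(-20 + 90) - 37*(729 + 339)*(-465 + 42)) = 1/((79 + (-20 + 90)² - (-20 + 90)) - 37*(729 + 339)*(-465 + 42)) = 1/((79 + 70² - 1*70) - 39516*(-423)) = 1/((79 + 4900 - 70) - 37*(-451764)) = 1/(4909 + 16715268) = 1/16720177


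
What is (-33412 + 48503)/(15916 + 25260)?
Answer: 15091/41176 ≈ 0.36650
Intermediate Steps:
(-33412 + 48503)/(15916 + 25260) = 15091/41176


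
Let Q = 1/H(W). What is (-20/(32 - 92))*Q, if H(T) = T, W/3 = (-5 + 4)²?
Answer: ⅑ ≈ 0.11111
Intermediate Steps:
W = 3 (W = 3*(-5 + 4)² = 3*(-1)² = 3*1 = 3)
Q = ⅓ (Q = 1/3 = ⅓ ≈ 0.33333)
(-20/(32 - 92))*Q = (-20/(32 - 92))*(⅓) = (-20/(-60))*(⅓) = -1/60*(-20)*(⅓) = (⅓)*(⅓) = ⅑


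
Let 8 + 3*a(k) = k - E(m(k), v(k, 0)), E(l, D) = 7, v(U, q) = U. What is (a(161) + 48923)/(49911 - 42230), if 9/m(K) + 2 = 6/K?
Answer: 146915/23043 ≈ 6.3757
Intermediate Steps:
m(K) = 9/(-2 + 6/K)
a(k) = -5 + k/3 (a(k) = -8/3 + (k - 1*7)/3 = -8/3 + (k - 7)/3 = -8/3 + (-7 + k)/3 = -8/3 + (-7/3 + k/3) = -5 + k/3)
(a(161) + 48923)/(49911 - 42230) = ((-5 + (1/3)*161) + 48923)/(49911 - 42230) = ((-5 + 161/3) + 48923)/7681 = (146/3 + 48923)*(1/7681) = (146915/3)*(1/7681) = 146915/23043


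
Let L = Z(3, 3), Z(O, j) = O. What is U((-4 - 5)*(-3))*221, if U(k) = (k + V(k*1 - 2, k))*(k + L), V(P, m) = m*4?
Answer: 895050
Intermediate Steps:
V(P, m) = 4*m
L = 3
U(k) = 5*k*(3 + k) (U(k) = (k + 4*k)*(k + 3) = (5*k)*(3 + k) = 5*k*(3 + k))
U((-4 - 5)*(-3))*221 = (5*((-4 - 5)*(-3))*(3 + (-4 - 5)*(-3)))*221 = (5*(-9*(-3))*(3 - 9*(-3)))*221 = (5*27*(3 + 27))*221 = (5*27*30)*221 = 4050*221 = 895050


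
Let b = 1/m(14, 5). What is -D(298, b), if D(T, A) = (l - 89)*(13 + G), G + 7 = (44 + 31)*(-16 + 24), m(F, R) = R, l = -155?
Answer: 147864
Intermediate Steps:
G = 593 (G = -7 + (44 + 31)*(-16 + 24) = -7 + 75*8 = -7 + 600 = 593)
b = 1/5 ≈ 0.20000
D(T, A) = -147864 (D(T, A) = (-155 - 89)*(13 + 593) = -244*606 = -147864)
-D(298, b) = -1*(-147864) = 147864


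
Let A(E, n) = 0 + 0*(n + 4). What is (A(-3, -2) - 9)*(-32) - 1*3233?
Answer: -2945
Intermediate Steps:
A(E, n) = 0 (A(E, n) = 0 + 0*(4 + n) = 0 + 0 = 0)
(A(-3, -2) - 9)*(-32) - 1*3233 = (0 - 9)*(-32) - 1*3233 = -9*(-32) - 3233 = 288 - 3233 = -2945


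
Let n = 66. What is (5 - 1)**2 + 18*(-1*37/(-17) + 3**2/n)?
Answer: 10777/187 ≈ 57.631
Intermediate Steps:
(5 - 1)**2 + 18*(-1*37/(-17) + 3**2/n) = (5 - 1)**2 + 18*(-1*37/(-17) + 3**2/66) = 4**2 + 18*(-37*(-1/17) + 9*(1/66)) = 16 + 18*(37/17 + 3/22) = 16 + 18*(865/374) = 16 + 7785/187 = 10777/187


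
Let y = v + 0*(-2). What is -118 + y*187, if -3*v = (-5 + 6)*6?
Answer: -492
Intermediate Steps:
v = -2 (v = -(-5 + 6)*6/3 = -6/3 = -⅓*6 = -2)
y = -2 (y = -2 + 0*(-2) = -2 + 0 = -2)
-118 + y*187 = -118 - 2*187 = -118 - 374 = -492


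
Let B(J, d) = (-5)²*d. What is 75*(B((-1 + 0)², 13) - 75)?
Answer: 18750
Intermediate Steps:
B(J, d) = 25*d
75*(B((-1 + 0)², 13) - 75) = 75*(25*13 - 75) = 75*(325 - 75) = 75*250 = 18750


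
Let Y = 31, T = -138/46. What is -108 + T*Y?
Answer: -201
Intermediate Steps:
T = -3 (T = -138*1/46 = -3)
-108 + T*Y = -108 - 3*31 = -108 - 93 = -201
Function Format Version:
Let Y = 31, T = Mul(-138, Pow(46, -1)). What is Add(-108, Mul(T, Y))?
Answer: -201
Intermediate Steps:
T = -3 (T = Mul(-138, Rational(1, 46)) = -3)
Add(-108, Mul(T, Y)) = Add(-108, Mul(-3, 31)) = Add(-108, -93) = -201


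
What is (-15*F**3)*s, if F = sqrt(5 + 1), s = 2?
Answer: -180*sqrt(6) ≈ -440.91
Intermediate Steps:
F = sqrt(6) ≈ 2.4495
(-15*F**3)*s = -15*6*sqrt(6)*2 = -90*sqrt(6)*2 = -180*sqrt(6)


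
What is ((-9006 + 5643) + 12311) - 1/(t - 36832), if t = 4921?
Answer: 285539629/31911 ≈ 8948.0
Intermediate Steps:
((-9006 + 5643) + 12311) - 1/(t - 36832) = ((-9006 + 5643) + 12311) - 1/(4921 - 36832) = (-3363 + 12311) - 1/(-31911) = 8948 - 1*(-1/31911) = 8948 + 1/31911 = 285539629/31911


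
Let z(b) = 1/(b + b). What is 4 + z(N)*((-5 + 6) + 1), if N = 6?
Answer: 25/6 ≈ 4.1667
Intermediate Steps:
z(b) = 1/(2*b)
4 + z(N)*((-5 + 6) + 1) = 4 + ((½)/6)*((-5 + 6) + 1) = 4 + ((½)*(⅙))*(1 + 1) = 4 + (1/12)*2 = 4 + ⅙ = 25/6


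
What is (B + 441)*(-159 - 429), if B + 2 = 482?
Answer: -541548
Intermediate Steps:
B = 480 (B = -2 + 482 = 480)
(B + 441)*(-159 - 429) = (480 + 441)*(-159 - 429) = 921*(-588) = -541548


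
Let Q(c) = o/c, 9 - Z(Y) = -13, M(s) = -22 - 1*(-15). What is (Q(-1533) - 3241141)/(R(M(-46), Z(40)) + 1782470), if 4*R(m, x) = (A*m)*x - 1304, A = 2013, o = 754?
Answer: -9937339814/5226436971 ≈ -1.9014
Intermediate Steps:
M(s) = -7 (M(s) = -22 + 15 = -7)
Z(Y) = 22 (Z(Y) = 9 - 1*(-13) = 9 + 13 = 22)
Q(c) = 754/c
R(m, x) = -326 + 2013*m*x/4 (R(m, x) = ((2013*m)*x - 1304)/4 = (2013*m*x - 1304)/4 = (-1304 + 2013*m*x)/4 = -326 + 2013*m*x/4)
(Q(-1533) - 3241141)/(R(M(-46), Z(40)) + 1782470) = (754/(-1533) - 3241141)/((-326 + (2013/4)*(-7)*22) + 1782470) = (754*(-1/1533) - 3241141)/((-326 - 155001/2) + 1782470) = (-754/1533 - 3241141)/(-155653/2 + 1782470) = -4968669907/(1533*3409287/2) = -4968669907/1533*2/3409287 = -9937339814/5226436971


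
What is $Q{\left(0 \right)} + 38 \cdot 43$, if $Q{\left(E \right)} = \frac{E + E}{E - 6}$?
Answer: $1634$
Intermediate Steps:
$Q{\left(E \right)} = \frac{2 E}{-6 + E}$
$Q{\left(0 \right)} + 38 \cdot 43 = 2 \cdot 0 \frac{1}{-6 + 0} + 38 \cdot 43 = 2 \cdot 0 \frac{1}{-6} + 1634 = 2 \cdot 0 \left(- \frac{1}{6}\right) + 1634 = 0 + 1634 = 1634$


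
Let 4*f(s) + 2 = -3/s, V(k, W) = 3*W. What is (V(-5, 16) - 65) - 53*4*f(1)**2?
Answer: -1393/4 ≈ -348.25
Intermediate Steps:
f(s) = -1/2 - 3/(4*s) (f(s) = -1/2 + (-3/s)/4 = -1/2 - 3/(4*s))
(V(-5, 16) - 65) - 53*4*f(1)**2 = (3*16 - 65) - 53*(-3 - 2*1)**2/4 = (48 - 65) - 53*(-3 - 2)**2/4 = -17 - 53*(2*((1/4)*1*(-5)))**2 = -17 - 53*(2*(-5/4))**2 = -17 - 53*(-5/2)**2 = -17 - 53*25/4 = -17 - 1325/4 = -1393/4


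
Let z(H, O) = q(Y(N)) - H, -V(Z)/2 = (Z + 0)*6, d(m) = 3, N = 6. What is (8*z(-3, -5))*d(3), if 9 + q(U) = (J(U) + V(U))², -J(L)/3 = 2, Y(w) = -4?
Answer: 42192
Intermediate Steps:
J(L) = -6 (J(L) = -3*2 = -6)
V(Z) = -12*Z (V(Z) = -2*(Z + 0)*6 = -2*Z*6 = -12*Z)
q(U) = -9 + (-6 - 12*U)²
z(H, O) = 1755 - H (z(H, O) = (27 + 144*(-4) + 144*(-4)²) - H = (27 - 576 + 144*16) - H = (27 - 576 + 2304) - H = 1755 - H)
(8*z(-3, -5))*d(3) = (8*(1755 - 1*(-3)))*3 = (8*(1755 + 3))*3 = (8*1758)*3 = 14064*3 = 42192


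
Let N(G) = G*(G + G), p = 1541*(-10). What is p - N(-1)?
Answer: -15412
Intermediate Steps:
p = -15410
N(G) = 2*G² (N(G) = G*(2*G) = 2*G²)
p - N(-1) = -15410 - 2*(-1)² = -15410 - 2 = -15412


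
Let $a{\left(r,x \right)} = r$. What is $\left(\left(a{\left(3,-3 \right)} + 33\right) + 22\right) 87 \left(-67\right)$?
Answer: $-338082$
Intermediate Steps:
$\left(\left(a{\left(3,-3 \right)} + 33\right) + 22\right) 87 \left(-67\right) = \left(\left(3 + 33\right) + 22\right) 87 \left(-67\right) = \left(36 + 22\right) 87 \left(-67\right) = 58 \cdot 87 \left(-67\right) = 5046 \left(-67\right) = -338082$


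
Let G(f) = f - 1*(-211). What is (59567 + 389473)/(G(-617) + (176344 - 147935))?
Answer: 449040/28003 ≈ 16.035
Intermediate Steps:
G(f) = 211 + f (G(f) = f + 211 = 211 + f)
(59567 + 389473)/(G(-617) + (176344 - 147935)) = (59567 + 389473)/((211 - 617) + (176344 - 147935)) = 449040/(-406 + 28409) = 449040/28003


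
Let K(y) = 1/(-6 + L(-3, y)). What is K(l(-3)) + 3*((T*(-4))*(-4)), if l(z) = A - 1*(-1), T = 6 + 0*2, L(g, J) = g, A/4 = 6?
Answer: 2591/9 ≈ 287.89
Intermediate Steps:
A = 24 (A = 4*6 = 24)
T = 6 (T = 6 + 0 = 6)
l(z) = 25 (l(z) = 24 - 1*(-1) = 24 + 1 = 25)
K(y) = -⅑ (K(y) = 1/(-6 - 3) = 1/(-9) = -⅑)
K(l(-3)) + 3*((T*(-4))*(-4)) = -⅑ + 3*((6*(-4))*(-4)) = -⅑ + 3*(-24*(-4)) = -⅑ + 3*96 = -⅑ + 288 = 2591/9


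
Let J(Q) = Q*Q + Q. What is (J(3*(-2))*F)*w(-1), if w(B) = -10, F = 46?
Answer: -13800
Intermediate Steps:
J(Q) = Q + Q² (J(Q) = Q² + Q = Q + Q²)
(J(3*(-2))*F)*w(-1) = (((3*(-2))*(1 + 3*(-2)))*46)*(-10) = (-6*(1 - 6)*46)*(-10) = (-6*(-5)*46)*(-10) = (30*46)*(-10) = 1380*(-10) = -13800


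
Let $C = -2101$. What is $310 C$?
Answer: $-651310$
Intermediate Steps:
$310 C = 310 \left(-2101\right) = -651310$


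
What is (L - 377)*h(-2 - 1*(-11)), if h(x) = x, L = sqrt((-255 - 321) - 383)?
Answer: -3393 + 9*I*sqrt(959) ≈ -3393.0 + 278.71*I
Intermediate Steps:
L = I*sqrt(959) (L = sqrt(-576 - 383) = sqrt(-959) = I*sqrt(959) ≈ 30.968*I)
(L - 377)*h(-2 - 1*(-11)) = (I*sqrt(959) - 377)*(-2 - 1*(-11)) = (-377 + I*sqrt(959))*(-2 + 11) = (-377 + I*sqrt(959))*9 = -3393 + 9*I*sqrt(959)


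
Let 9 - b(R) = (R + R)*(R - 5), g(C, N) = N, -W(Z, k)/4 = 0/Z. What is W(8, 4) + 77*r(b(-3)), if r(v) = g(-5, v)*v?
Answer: 117117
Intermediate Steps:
W(Z, k) = 0 (W(Z, k) = -0/Z = -4*0 = 0)
b(R) = 9 - 2*R*(-5 + R) (b(R) = 9 - (R + R)*(R - 5) = 9 - 2*R*(-5 + R))
r(v) = v² (r(v) = v*v = v²)
W(8, 4) + 77*r(b(-3)) = 0 + 77*(9 - 2*(-3)² + 10*(-3))² = 0 + 77*(9 - 2*9 - 30)² = 0 + 77*(9 - 18 - 30)² = 0 + 77*(-39)² = 0 + 77*1521 = 0 + 117117 = 117117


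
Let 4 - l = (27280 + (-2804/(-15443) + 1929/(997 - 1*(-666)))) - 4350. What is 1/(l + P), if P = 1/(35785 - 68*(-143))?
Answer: -1168748894881/26796305041687988 ≈ -4.3616e-5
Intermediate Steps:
l = -588813313133/25681709 (l = 4 - ((27280 + (-2804/(-15443) + 1929/(997 - 1*(-666)))) - 4350) = 4 - ((27280 + (-2804*(-1/15443) + 1929/(997 + 666))) - 4350) = 4 - ((27280 + (2804/15443 + 1929/1663)) - 4350) = 4 - ((27280 + 34452599/25681709) - 4350) = 4 - (700631474119/25681709 - 4350) = 4 - 1*588916039969/25681709 = 4 - 588916039969/25681709 = -588813313133/25681709 ≈ -22927.)
P = 1/45509 (P = 1/(35785 + 9724) = 1/45509 ≈ 2.1974e-5)
1/(l + P) = 1/(-588813313133/25681709 + 1/45509) = 1/(-26796305041687988/1168748894881) = -1168748894881/26796305041687988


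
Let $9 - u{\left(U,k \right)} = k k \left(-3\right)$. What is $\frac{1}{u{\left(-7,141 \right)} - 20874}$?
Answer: $\frac{1}{38778} \approx 2.5788 \cdot 10^{-5}$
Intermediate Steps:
$u{\left(U,k \right)} = 9 + 3 k^{2}$ ($u{\left(U,k \right)} = 9 - k k \left(-3\right) = 9 - k^{2} \left(-3\right) = 9 - - 3 k^{2} = 9 + 3 k^{2}$)
$\frac{1}{u{\left(-7,141 \right)} - 20874} = \frac{1}{\left(9 + 3 \cdot 141^{2}\right) - 20874} = \frac{1}{\left(9 + 3 \cdot 19881\right) + \left(-42702 + 21828\right)} = \frac{1}{\left(9 + 59643\right) - 20874} = \frac{1}{59652 - 20874} = \frac{1}{38778}$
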